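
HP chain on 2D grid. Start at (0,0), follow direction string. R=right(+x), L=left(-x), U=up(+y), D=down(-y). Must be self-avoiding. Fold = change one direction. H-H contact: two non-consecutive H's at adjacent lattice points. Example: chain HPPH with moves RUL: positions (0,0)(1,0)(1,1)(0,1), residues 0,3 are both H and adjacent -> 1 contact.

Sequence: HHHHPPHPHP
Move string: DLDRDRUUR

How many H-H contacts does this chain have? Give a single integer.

Positions: [(0, 0), (0, -1), (-1, -1), (-1, -2), (0, -2), (0, -3), (1, -3), (1, -2), (1, -1), (2, -1)]
H-H contact: residue 1 @(0,-1) - residue 8 @(1, -1)

Answer: 1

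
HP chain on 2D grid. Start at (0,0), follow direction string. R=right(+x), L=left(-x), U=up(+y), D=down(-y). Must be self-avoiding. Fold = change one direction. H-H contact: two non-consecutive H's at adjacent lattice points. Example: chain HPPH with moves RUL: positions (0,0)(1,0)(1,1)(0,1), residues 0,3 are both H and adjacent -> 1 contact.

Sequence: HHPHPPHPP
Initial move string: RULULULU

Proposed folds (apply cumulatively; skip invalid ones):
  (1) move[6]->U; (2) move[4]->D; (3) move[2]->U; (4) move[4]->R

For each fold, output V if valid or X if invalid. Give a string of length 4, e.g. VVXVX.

Initial: RULULULU -> [(0, 0), (1, 0), (1, 1), (0, 1), (0, 2), (-1, 2), (-1, 3), (-2, 3), (-2, 4)]
Fold 1: move[6]->U => RULULUUU VALID
Fold 2: move[4]->D => RULUDUUU INVALID (collision), skipped
Fold 3: move[2]->U => RUUULUUU VALID
Fold 4: move[4]->R => RUUURUUU VALID

Answer: VXVV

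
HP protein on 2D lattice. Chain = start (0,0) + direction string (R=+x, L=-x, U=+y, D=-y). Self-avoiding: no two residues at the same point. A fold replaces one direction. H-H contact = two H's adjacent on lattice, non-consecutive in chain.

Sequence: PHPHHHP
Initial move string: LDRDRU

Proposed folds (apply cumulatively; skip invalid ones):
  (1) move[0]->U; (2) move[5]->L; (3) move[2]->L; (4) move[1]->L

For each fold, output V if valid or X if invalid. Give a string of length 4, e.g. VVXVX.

Initial: LDRDRU -> [(0, 0), (-1, 0), (-1, -1), (0, -1), (0, -2), (1, -2), (1, -1)]
Fold 1: move[0]->U => UDRDRU INVALID (collision), skipped
Fold 2: move[5]->L => LDRDRL INVALID (collision), skipped
Fold 3: move[2]->L => LDLDRU INVALID (collision), skipped
Fold 4: move[1]->L => LLRDRU INVALID (collision), skipped

Answer: XXXX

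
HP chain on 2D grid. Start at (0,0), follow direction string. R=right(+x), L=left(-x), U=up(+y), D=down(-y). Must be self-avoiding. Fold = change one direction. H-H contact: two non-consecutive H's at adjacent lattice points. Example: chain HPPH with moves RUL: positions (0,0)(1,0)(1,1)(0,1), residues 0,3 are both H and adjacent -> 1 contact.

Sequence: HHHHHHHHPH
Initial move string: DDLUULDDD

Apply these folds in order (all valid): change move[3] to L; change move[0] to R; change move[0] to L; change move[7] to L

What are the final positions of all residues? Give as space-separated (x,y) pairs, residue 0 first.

Initial moves: DDLUULDDD
Fold: move[3]->L => DDLLULDDD (positions: [(0, 0), (0, -1), (0, -2), (-1, -2), (-2, -2), (-2, -1), (-3, -1), (-3, -2), (-3, -3), (-3, -4)])
Fold: move[0]->R => RDLLULDDD (positions: [(0, 0), (1, 0), (1, -1), (0, -1), (-1, -1), (-1, 0), (-2, 0), (-2, -1), (-2, -2), (-2, -3)])
Fold: move[0]->L => LDLLULDDD (positions: [(0, 0), (-1, 0), (-1, -1), (-2, -1), (-3, -1), (-3, 0), (-4, 0), (-4, -1), (-4, -2), (-4, -3)])
Fold: move[7]->L => LDLLULDLD (positions: [(0, 0), (-1, 0), (-1, -1), (-2, -1), (-3, -1), (-3, 0), (-4, 0), (-4, -1), (-5, -1), (-5, -2)])

Answer: (0,0) (-1,0) (-1,-1) (-2,-1) (-3,-1) (-3,0) (-4,0) (-4,-1) (-5,-1) (-5,-2)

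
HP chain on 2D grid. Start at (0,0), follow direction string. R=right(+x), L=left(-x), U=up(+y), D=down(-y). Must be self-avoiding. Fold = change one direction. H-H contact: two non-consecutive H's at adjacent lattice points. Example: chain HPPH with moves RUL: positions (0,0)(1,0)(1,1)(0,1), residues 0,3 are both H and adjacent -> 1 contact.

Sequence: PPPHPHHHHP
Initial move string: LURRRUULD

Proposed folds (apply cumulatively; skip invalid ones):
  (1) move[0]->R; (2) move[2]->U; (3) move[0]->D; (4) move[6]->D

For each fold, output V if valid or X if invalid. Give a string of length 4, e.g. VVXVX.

Answer: VVXX

Derivation:
Initial: LURRRUULD -> [(0, 0), (-1, 0), (-1, 1), (0, 1), (1, 1), (2, 1), (2, 2), (2, 3), (1, 3), (1, 2)]
Fold 1: move[0]->R => RURRRUULD VALID
Fold 2: move[2]->U => RUURRUULD VALID
Fold 3: move[0]->D => DUURRUULD INVALID (collision), skipped
Fold 4: move[6]->D => RUURRUDLD INVALID (collision), skipped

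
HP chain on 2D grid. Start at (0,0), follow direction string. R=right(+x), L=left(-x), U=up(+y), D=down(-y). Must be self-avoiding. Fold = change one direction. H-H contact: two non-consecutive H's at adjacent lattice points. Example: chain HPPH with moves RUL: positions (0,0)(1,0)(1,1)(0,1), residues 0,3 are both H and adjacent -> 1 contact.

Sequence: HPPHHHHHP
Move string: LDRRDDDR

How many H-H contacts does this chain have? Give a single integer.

Positions: [(0, 0), (-1, 0), (-1, -1), (0, -1), (1, -1), (1, -2), (1, -3), (1, -4), (2, -4)]
H-H contact: residue 0 @(0,0) - residue 3 @(0, -1)

Answer: 1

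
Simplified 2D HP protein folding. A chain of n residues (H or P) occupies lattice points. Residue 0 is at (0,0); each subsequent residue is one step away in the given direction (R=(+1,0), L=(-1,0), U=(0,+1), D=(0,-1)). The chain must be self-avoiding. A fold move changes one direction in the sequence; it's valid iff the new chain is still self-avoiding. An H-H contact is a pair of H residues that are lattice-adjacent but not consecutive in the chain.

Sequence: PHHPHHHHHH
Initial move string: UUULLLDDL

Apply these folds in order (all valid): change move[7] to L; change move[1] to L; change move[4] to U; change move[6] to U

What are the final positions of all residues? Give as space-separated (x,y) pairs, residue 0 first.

Answer: (0,0) (0,1) (-1,1) (-1,2) (-2,2) (-2,3) (-3,3) (-3,4) (-4,4) (-5,4)

Derivation:
Initial moves: UUULLLDDL
Fold: move[7]->L => UUULLLDLL (positions: [(0, 0), (0, 1), (0, 2), (0, 3), (-1, 3), (-2, 3), (-3, 3), (-3, 2), (-4, 2), (-5, 2)])
Fold: move[1]->L => ULULLLDLL (positions: [(0, 0), (0, 1), (-1, 1), (-1, 2), (-2, 2), (-3, 2), (-4, 2), (-4, 1), (-5, 1), (-6, 1)])
Fold: move[4]->U => ULULULDLL (positions: [(0, 0), (0, 1), (-1, 1), (-1, 2), (-2, 2), (-2, 3), (-3, 3), (-3, 2), (-4, 2), (-5, 2)])
Fold: move[6]->U => ULULULULL (positions: [(0, 0), (0, 1), (-1, 1), (-1, 2), (-2, 2), (-2, 3), (-3, 3), (-3, 4), (-4, 4), (-5, 4)])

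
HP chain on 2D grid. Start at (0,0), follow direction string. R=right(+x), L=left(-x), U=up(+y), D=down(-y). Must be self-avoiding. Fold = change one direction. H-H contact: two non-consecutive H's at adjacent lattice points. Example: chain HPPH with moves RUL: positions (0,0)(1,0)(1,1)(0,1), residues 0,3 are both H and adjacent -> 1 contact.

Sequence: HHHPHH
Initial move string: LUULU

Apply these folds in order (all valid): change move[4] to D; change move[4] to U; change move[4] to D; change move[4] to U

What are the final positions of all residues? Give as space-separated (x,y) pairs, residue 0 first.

Answer: (0,0) (-1,0) (-1,1) (-1,2) (-2,2) (-2,3)

Derivation:
Initial moves: LUULU
Fold: move[4]->D => LUULD (positions: [(0, 0), (-1, 0), (-1, 1), (-1, 2), (-2, 2), (-2, 1)])
Fold: move[4]->U => LUULU (positions: [(0, 0), (-1, 0), (-1, 1), (-1, 2), (-2, 2), (-2, 3)])
Fold: move[4]->D => LUULD (positions: [(0, 0), (-1, 0), (-1, 1), (-1, 2), (-2, 2), (-2, 1)])
Fold: move[4]->U => LUULU (positions: [(0, 0), (-1, 0), (-1, 1), (-1, 2), (-2, 2), (-2, 3)])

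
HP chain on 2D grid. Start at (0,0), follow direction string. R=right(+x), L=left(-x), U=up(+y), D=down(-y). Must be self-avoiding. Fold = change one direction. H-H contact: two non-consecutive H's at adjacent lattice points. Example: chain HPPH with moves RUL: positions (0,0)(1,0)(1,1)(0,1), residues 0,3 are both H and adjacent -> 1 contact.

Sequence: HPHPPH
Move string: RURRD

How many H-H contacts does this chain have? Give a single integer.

Positions: [(0, 0), (1, 0), (1, 1), (2, 1), (3, 1), (3, 0)]
No H-H contacts found.

Answer: 0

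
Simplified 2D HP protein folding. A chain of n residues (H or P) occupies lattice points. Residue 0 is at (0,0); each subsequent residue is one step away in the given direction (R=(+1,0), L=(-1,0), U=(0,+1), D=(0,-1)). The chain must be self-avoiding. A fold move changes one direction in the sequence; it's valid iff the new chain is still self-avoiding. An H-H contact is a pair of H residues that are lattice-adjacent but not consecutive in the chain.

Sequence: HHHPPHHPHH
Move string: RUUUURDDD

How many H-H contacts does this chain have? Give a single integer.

Positions: [(0, 0), (1, 0), (1, 1), (1, 2), (1, 3), (1, 4), (2, 4), (2, 3), (2, 2), (2, 1)]
H-H contact: residue 2 @(1,1) - residue 9 @(2, 1)

Answer: 1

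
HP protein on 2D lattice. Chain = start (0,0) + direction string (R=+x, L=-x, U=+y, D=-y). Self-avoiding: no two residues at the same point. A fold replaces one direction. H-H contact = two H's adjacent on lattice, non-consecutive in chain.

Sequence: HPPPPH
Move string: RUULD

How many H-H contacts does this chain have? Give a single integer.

Positions: [(0, 0), (1, 0), (1, 1), (1, 2), (0, 2), (0, 1)]
H-H contact: residue 0 @(0,0) - residue 5 @(0, 1)

Answer: 1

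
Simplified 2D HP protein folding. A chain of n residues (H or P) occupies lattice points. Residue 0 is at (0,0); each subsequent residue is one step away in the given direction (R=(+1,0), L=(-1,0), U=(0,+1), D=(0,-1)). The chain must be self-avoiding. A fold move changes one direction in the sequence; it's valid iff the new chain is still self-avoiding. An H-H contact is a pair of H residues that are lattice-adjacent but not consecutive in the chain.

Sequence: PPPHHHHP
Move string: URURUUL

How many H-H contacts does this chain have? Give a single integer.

Positions: [(0, 0), (0, 1), (1, 1), (1, 2), (2, 2), (2, 3), (2, 4), (1, 4)]
No H-H contacts found.

Answer: 0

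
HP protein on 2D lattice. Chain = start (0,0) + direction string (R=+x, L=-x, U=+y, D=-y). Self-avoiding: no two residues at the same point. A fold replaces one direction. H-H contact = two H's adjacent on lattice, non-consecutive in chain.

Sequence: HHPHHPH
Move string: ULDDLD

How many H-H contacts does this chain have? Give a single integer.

Answer: 1

Derivation:
Positions: [(0, 0), (0, 1), (-1, 1), (-1, 0), (-1, -1), (-2, -1), (-2, -2)]
H-H contact: residue 0 @(0,0) - residue 3 @(-1, 0)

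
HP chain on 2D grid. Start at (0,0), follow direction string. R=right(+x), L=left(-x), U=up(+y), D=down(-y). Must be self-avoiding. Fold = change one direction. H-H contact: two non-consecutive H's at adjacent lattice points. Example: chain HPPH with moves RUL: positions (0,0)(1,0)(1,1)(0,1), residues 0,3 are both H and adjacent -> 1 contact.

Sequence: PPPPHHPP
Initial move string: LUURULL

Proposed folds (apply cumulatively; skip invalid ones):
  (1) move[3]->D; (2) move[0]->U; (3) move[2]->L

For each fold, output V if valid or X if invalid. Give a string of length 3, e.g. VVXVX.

Initial: LUURULL -> [(0, 0), (-1, 0), (-1, 1), (-1, 2), (0, 2), (0, 3), (-1, 3), (-2, 3)]
Fold 1: move[3]->D => LUUDULL INVALID (collision), skipped
Fold 2: move[0]->U => UUURULL VALID
Fold 3: move[2]->L => UULRULL INVALID (collision), skipped

Answer: XVX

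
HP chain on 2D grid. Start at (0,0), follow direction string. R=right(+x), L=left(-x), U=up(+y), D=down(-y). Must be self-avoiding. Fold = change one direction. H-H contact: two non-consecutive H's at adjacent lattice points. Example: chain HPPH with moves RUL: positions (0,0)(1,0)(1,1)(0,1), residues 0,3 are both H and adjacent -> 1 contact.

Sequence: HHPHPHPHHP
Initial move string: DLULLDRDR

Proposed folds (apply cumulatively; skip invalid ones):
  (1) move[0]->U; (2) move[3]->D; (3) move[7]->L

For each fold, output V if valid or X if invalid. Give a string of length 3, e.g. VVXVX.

Initial: DLULLDRDR -> [(0, 0), (0, -1), (-1, -1), (-1, 0), (-2, 0), (-3, 0), (-3, -1), (-2, -1), (-2, -2), (-1, -2)]
Fold 1: move[0]->U => ULULLDRDR VALID
Fold 2: move[3]->D => ULUDLDRDR INVALID (collision), skipped
Fold 3: move[7]->L => ULULLDRLR INVALID (collision), skipped

Answer: VXX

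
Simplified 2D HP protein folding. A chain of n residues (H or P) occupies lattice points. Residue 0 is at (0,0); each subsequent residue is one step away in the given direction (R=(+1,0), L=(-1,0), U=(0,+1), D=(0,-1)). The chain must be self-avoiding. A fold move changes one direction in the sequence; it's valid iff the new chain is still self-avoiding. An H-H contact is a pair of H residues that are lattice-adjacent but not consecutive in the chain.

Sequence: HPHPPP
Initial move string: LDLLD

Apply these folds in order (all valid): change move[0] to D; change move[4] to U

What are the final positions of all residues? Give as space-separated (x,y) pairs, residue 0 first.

Initial moves: LDLLD
Fold: move[0]->D => DDLLD (positions: [(0, 0), (0, -1), (0, -2), (-1, -2), (-2, -2), (-2, -3)])
Fold: move[4]->U => DDLLU (positions: [(0, 0), (0, -1), (0, -2), (-1, -2), (-2, -2), (-2, -1)])

Answer: (0,0) (0,-1) (0,-2) (-1,-2) (-2,-2) (-2,-1)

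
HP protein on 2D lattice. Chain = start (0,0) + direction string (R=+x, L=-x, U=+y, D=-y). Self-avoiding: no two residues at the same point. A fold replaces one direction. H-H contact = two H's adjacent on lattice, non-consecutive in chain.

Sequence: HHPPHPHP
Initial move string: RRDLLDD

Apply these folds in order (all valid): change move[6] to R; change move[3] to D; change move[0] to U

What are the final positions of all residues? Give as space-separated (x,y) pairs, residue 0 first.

Answer: (0,0) (0,1) (1,1) (1,0) (1,-1) (0,-1) (0,-2) (1,-2)

Derivation:
Initial moves: RRDLLDD
Fold: move[6]->R => RRDLLDR (positions: [(0, 0), (1, 0), (2, 0), (2, -1), (1, -1), (0, -1), (0, -2), (1, -2)])
Fold: move[3]->D => RRDDLDR (positions: [(0, 0), (1, 0), (2, 0), (2, -1), (2, -2), (1, -2), (1, -3), (2, -3)])
Fold: move[0]->U => URDDLDR (positions: [(0, 0), (0, 1), (1, 1), (1, 0), (1, -1), (0, -1), (0, -2), (1, -2)])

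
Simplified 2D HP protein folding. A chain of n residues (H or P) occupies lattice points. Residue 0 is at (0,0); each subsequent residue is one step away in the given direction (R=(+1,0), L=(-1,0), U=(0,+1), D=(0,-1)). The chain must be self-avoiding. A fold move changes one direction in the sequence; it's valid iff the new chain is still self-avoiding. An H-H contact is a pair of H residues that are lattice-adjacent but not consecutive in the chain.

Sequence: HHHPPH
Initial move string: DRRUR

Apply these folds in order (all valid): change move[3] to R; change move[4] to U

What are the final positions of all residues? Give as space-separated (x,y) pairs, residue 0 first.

Answer: (0,0) (0,-1) (1,-1) (2,-1) (3,-1) (3,0)

Derivation:
Initial moves: DRRUR
Fold: move[3]->R => DRRRR (positions: [(0, 0), (0, -1), (1, -1), (2, -1), (3, -1), (4, -1)])
Fold: move[4]->U => DRRRU (positions: [(0, 0), (0, -1), (1, -1), (2, -1), (3, -1), (3, 0)])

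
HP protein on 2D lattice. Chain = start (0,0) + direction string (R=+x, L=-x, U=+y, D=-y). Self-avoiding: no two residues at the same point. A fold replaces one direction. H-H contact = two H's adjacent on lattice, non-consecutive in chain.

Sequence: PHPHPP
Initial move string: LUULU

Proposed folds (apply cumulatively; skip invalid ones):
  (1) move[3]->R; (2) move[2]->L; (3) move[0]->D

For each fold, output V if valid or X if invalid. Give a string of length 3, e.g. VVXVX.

Initial: LUULU -> [(0, 0), (-1, 0), (-1, 1), (-1, 2), (-2, 2), (-2, 3)]
Fold 1: move[3]->R => LUURU VALID
Fold 2: move[2]->L => LULRU INVALID (collision), skipped
Fold 3: move[0]->D => DUURU INVALID (collision), skipped

Answer: VXX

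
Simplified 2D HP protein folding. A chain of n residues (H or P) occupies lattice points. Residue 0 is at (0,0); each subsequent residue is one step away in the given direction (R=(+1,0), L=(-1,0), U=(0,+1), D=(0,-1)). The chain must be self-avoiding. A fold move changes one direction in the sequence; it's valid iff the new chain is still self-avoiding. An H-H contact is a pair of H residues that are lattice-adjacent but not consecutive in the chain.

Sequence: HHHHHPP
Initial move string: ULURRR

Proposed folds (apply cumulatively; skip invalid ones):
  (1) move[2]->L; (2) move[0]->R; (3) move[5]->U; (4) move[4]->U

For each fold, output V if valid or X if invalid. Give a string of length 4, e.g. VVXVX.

Initial: ULURRR -> [(0, 0), (0, 1), (-1, 1), (-1, 2), (0, 2), (1, 2), (2, 2)]
Fold 1: move[2]->L => ULLRRR INVALID (collision), skipped
Fold 2: move[0]->R => RLURRR INVALID (collision), skipped
Fold 3: move[5]->U => ULURRU VALID
Fold 4: move[4]->U => ULURUU VALID

Answer: XXVV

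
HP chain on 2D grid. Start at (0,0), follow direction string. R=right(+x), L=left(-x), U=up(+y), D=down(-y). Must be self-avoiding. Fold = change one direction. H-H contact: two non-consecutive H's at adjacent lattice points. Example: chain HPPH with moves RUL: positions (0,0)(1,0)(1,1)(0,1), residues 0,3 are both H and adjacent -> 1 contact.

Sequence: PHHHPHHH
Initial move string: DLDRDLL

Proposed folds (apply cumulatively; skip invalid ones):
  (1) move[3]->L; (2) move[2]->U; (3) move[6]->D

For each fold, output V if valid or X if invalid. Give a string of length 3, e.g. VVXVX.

Answer: VVV

Derivation:
Initial: DLDRDLL -> [(0, 0), (0, -1), (-1, -1), (-1, -2), (0, -2), (0, -3), (-1, -3), (-2, -3)]
Fold 1: move[3]->L => DLDLDLL VALID
Fold 2: move[2]->U => DLULDLL VALID
Fold 3: move[6]->D => DLULDLD VALID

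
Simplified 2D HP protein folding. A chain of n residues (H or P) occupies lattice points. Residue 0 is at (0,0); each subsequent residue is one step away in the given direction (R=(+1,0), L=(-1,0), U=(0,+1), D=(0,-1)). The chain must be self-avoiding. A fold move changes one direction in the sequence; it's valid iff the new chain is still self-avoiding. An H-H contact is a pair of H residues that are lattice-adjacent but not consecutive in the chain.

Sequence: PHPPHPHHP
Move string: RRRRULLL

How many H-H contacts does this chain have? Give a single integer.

Answer: 0

Derivation:
Positions: [(0, 0), (1, 0), (2, 0), (3, 0), (4, 0), (4, 1), (3, 1), (2, 1), (1, 1)]
No H-H contacts found.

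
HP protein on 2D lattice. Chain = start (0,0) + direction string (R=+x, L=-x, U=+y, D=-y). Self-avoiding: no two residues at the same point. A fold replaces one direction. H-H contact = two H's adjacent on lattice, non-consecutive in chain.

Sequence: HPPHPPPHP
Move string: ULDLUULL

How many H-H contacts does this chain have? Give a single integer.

Answer: 1

Derivation:
Positions: [(0, 0), (0, 1), (-1, 1), (-1, 0), (-2, 0), (-2, 1), (-2, 2), (-3, 2), (-4, 2)]
H-H contact: residue 0 @(0,0) - residue 3 @(-1, 0)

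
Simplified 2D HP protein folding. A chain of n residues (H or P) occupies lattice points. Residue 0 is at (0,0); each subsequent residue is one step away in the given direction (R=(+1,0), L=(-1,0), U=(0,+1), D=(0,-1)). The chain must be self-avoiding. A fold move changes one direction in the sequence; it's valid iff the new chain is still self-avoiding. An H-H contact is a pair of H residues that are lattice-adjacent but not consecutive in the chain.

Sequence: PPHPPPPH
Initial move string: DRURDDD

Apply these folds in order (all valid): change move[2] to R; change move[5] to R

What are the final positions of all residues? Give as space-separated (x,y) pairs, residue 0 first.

Answer: (0,0) (0,-1) (1,-1) (2,-1) (3,-1) (3,-2) (4,-2) (4,-3)

Derivation:
Initial moves: DRURDDD
Fold: move[2]->R => DRRRDDD (positions: [(0, 0), (0, -1), (1, -1), (2, -1), (3, -1), (3, -2), (3, -3), (3, -4)])
Fold: move[5]->R => DRRRDRD (positions: [(0, 0), (0, -1), (1, -1), (2, -1), (3, -1), (3, -2), (4, -2), (4, -3)])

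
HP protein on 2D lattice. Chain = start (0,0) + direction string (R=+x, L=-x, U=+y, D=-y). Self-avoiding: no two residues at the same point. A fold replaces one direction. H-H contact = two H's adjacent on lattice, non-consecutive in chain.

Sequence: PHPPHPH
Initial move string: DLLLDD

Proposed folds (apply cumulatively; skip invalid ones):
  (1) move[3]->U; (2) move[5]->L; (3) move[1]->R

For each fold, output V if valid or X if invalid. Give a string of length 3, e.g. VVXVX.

Answer: XVX

Derivation:
Initial: DLLLDD -> [(0, 0), (0, -1), (-1, -1), (-2, -1), (-3, -1), (-3, -2), (-3, -3)]
Fold 1: move[3]->U => DLLUDD INVALID (collision), skipped
Fold 2: move[5]->L => DLLLDL VALID
Fold 3: move[1]->R => DRLLDL INVALID (collision), skipped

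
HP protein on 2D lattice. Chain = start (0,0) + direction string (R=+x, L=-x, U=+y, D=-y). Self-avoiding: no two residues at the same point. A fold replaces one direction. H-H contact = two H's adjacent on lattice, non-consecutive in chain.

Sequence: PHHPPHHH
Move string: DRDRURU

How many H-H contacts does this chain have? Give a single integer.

Answer: 1

Derivation:
Positions: [(0, 0), (0, -1), (1, -1), (1, -2), (2, -2), (2, -1), (3, -1), (3, 0)]
H-H contact: residue 2 @(1,-1) - residue 5 @(2, -1)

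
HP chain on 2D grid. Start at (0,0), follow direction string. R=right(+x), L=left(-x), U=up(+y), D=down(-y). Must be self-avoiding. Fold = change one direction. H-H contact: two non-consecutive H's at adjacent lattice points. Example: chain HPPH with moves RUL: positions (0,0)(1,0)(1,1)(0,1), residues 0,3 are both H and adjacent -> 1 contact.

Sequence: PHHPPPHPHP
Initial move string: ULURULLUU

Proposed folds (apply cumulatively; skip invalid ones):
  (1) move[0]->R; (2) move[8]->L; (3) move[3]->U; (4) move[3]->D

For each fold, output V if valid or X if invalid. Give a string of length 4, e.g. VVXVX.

Answer: XVVX

Derivation:
Initial: ULURULLUU -> [(0, 0), (0, 1), (-1, 1), (-1, 2), (0, 2), (0, 3), (-1, 3), (-2, 3), (-2, 4), (-2, 5)]
Fold 1: move[0]->R => RLURULLUU INVALID (collision), skipped
Fold 2: move[8]->L => ULURULLUL VALID
Fold 3: move[3]->U => ULUUULLUL VALID
Fold 4: move[3]->D => ULUDULLUL INVALID (collision), skipped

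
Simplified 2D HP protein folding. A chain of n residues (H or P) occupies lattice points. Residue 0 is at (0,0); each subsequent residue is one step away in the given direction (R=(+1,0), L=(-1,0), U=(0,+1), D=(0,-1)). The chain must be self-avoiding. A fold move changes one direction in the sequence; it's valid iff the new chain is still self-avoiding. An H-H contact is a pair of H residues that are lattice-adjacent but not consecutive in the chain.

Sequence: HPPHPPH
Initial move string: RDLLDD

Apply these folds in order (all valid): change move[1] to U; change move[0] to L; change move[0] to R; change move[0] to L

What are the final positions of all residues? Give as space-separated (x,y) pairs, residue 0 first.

Initial moves: RDLLDD
Fold: move[1]->U => RULLDD (positions: [(0, 0), (1, 0), (1, 1), (0, 1), (-1, 1), (-1, 0), (-1, -1)])
Fold: move[0]->L => LULLDD (positions: [(0, 0), (-1, 0), (-1, 1), (-2, 1), (-3, 1), (-3, 0), (-3, -1)])
Fold: move[0]->R => RULLDD (positions: [(0, 0), (1, 0), (1, 1), (0, 1), (-1, 1), (-1, 0), (-1, -1)])
Fold: move[0]->L => LULLDD (positions: [(0, 0), (-1, 0), (-1, 1), (-2, 1), (-3, 1), (-3, 0), (-3, -1)])

Answer: (0,0) (-1,0) (-1,1) (-2,1) (-3,1) (-3,0) (-3,-1)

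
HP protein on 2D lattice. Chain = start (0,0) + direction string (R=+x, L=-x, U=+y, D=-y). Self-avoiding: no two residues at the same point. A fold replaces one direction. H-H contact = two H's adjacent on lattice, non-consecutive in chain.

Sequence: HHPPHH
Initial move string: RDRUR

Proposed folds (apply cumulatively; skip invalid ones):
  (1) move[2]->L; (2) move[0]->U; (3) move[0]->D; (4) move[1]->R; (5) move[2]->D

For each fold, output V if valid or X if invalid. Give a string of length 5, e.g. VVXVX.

Initial: RDRUR -> [(0, 0), (1, 0), (1, -1), (2, -1), (2, 0), (3, 0)]
Fold 1: move[2]->L => RDLUR INVALID (collision), skipped
Fold 2: move[0]->U => UDRUR INVALID (collision), skipped
Fold 3: move[0]->D => DDRUR VALID
Fold 4: move[1]->R => DRRUR VALID
Fold 5: move[2]->D => DRDUR INVALID (collision), skipped

Answer: XXVVX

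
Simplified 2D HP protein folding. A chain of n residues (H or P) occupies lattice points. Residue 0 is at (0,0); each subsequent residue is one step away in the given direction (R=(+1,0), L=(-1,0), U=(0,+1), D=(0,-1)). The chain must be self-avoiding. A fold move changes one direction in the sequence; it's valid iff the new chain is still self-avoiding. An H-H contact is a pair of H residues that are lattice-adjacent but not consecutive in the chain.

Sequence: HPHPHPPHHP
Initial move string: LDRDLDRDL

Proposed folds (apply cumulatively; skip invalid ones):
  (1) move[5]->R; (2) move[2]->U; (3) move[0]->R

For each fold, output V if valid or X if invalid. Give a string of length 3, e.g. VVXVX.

Initial: LDRDLDRDL -> [(0, 0), (-1, 0), (-1, -1), (0, -1), (0, -2), (-1, -2), (-1, -3), (0, -3), (0, -4), (-1, -4)]
Fold 1: move[5]->R => LDRDLRRDL INVALID (collision), skipped
Fold 2: move[2]->U => LDUDLDRDL INVALID (collision), skipped
Fold 3: move[0]->R => RDRDLDRDL VALID

Answer: XXV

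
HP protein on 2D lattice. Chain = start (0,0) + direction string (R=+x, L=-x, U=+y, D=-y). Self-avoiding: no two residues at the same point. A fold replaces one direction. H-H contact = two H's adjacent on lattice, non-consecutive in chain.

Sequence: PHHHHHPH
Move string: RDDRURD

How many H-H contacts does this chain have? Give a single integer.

Positions: [(0, 0), (1, 0), (1, -1), (1, -2), (2, -2), (2, -1), (3, -1), (3, -2)]
H-H contact: residue 2 @(1,-1) - residue 5 @(2, -1)
H-H contact: residue 4 @(2,-2) - residue 7 @(3, -2)

Answer: 2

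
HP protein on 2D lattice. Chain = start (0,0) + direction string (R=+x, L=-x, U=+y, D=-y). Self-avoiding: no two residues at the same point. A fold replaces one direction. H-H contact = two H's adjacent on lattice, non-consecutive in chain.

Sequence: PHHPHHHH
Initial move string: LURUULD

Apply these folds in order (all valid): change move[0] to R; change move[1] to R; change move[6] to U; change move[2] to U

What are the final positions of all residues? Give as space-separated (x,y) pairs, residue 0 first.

Answer: (0,0) (1,0) (2,0) (2,1) (2,2) (2,3) (1,3) (1,4)

Derivation:
Initial moves: LURUULD
Fold: move[0]->R => RURUULD (positions: [(0, 0), (1, 0), (1, 1), (2, 1), (2, 2), (2, 3), (1, 3), (1, 2)])
Fold: move[1]->R => RRRUULD (positions: [(0, 0), (1, 0), (2, 0), (3, 0), (3, 1), (3, 2), (2, 2), (2, 1)])
Fold: move[6]->U => RRRUULU (positions: [(0, 0), (1, 0), (2, 0), (3, 0), (3, 1), (3, 2), (2, 2), (2, 3)])
Fold: move[2]->U => RRUUULU (positions: [(0, 0), (1, 0), (2, 0), (2, 1), (2, 2), (2, 3), (1, 3), (1, 4)])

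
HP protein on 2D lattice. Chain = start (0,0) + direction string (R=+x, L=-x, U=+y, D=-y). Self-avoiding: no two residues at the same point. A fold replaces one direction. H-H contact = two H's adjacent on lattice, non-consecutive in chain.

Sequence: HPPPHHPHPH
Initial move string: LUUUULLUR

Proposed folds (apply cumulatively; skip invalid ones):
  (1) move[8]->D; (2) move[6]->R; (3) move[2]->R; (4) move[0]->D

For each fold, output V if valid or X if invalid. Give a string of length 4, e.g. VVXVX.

Answer: XXVX

Derivation:
Initial: LUUUULLUR -> [(0, 0), (-1, 0), (-1, 1), (-1, 2), (-1, 3), (-1, 4), (-2, 4), (-3, 4), (-3, 5), (-2, 5)]
Fold 1: move[8]->D => LUUUULLUD INVALID (collision), skipped
Fold 2: move[6]->R => LUUUULRUR INVALID (collision), skipped
Fold 3: move[2]->R => LURUULLUR VALID
Fold 4: move[0]->D => DURUULLUR INVALID (collision), skipped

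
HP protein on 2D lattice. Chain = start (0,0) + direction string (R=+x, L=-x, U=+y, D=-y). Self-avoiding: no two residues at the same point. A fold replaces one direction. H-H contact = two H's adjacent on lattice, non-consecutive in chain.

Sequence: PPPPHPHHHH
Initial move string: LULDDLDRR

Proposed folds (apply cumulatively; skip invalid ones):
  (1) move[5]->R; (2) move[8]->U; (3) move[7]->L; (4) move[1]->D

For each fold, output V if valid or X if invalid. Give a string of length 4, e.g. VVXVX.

Initial: LULDDLDRR -> [(0, 0), (-1, 0), (-1, 1), (-2, 1), (-2, 0), (-2, -1), (-3, -1), (-3, -2), (-2, -2), (-1, -2)]
Fold 1: move[5]->R => LULDDRDRR VALID
Fold 2: move[8]->U => LULDDRDRU VALID
Fold 3: move[7]->L => LULDDRDLU INVALID (collision), skipped
Fold 4: move[1]->D => LDLDDRDRU VALID

Answer: VVXV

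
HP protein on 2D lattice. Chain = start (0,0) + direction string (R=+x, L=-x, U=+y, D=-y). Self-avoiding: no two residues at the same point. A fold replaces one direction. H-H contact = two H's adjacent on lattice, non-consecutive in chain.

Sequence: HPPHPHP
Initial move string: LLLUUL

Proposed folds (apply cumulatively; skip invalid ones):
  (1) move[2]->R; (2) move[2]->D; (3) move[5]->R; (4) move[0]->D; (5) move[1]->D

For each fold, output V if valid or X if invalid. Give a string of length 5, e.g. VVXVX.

Initial: LLLUUL -> [(0, 0), (-1, 0), (-2, 0), (-3, 0), (-3, 1), (-3, 2), (-4, 2)]
Fold 1: move[2]->R => LLRUUL INVALID (collision), skipped
Fold 2: move[2]->D => LLDUUL INVALID (collision), skipped
Fold 3: move[5]->R => LLLUUR VALID
Fold 4: move[0]->D => DLLUUR VALID
Fold 5: move[1]->D => DDLUUR INVALID (collision), skipped

Answer: XXVVX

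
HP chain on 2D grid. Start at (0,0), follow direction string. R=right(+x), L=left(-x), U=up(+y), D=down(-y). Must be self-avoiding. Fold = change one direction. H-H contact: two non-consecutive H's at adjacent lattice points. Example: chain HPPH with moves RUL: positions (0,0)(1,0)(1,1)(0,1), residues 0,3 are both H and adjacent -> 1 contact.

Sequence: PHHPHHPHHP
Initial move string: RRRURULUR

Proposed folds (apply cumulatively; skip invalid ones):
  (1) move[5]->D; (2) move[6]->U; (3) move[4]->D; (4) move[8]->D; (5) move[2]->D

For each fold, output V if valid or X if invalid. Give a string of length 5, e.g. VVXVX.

Answer: XVXXX

Derivation:
Initial: RRRURULUR -> [(0, 0), (1, 0), (2, 0), (3, 0), (3, 1), (4, 1), (4, 2), (3, 2), (3, 3), (4, 3)]
Fold 1: move[5]->D => RRRURDLUR INVALID (collision), skipped
Fold 2: move[6]->U => RRRURUUUR VALID
Fold 3: move[4]->D => RRRUDUUUR INVALID (collision), skipped
Fold 4: move[8]->D => RRRURUUUD INVALID (collision), skipped
Fold 5: move[2]->D => RRDURUUUR INVALID (collision), skipped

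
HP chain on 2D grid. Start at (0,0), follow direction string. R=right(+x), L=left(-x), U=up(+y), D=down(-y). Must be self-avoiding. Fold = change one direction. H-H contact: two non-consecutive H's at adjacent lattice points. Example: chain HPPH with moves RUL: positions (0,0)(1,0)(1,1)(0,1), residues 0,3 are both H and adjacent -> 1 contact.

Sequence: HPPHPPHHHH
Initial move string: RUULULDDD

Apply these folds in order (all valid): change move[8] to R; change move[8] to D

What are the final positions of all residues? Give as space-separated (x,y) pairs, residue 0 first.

Answer: (0,0) (1,0) (1,1) (1,2) (0,2) (0,3) (-1,3) (-1,2) (-1,1) (-1,0)

Derivation:
Initial moves: RUULULDDD
Fold: move[8]->R => RUULULDDR (positions: [(0, 0), (1, 0), (1, 1), (1, 2), (0, 2), (0, 3), (-1, 3), (-1, 2), (-1, 1), (0, 1)])
Fold: move[8]->D => RUULULDDD (positions: [(0, 0), (1, 0), (1, 1), (1, 2), (0, 2), (0, 3), (-1, 3), (-1, 2), (-1, 1), (-1, 0)])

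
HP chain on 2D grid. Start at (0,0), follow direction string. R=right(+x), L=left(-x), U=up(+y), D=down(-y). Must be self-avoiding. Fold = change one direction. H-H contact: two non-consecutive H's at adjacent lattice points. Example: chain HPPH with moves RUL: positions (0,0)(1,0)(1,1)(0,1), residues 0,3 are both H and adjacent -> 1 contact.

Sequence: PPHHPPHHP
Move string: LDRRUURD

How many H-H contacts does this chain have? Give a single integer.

Answer: 0

Derivation:
Positions: [(0, 0), (-1, 0), (-1, -1), (0, -1), (1, -1), (1, 0), (1, 1), (2, 1), (2, 0)]
No H-H contacts found.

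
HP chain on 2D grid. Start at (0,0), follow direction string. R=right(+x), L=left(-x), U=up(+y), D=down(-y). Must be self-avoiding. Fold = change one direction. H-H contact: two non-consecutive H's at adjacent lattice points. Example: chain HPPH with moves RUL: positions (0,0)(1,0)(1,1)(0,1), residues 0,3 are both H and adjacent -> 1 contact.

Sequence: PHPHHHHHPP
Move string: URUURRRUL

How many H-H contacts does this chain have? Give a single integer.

Positions: [(0, 0), (0, 1), (1, 1), (1, 2), (1, 3), (2, 3), (3, 3), (4, 3), (4, 4), (3, 4)]
No H-H contacts found.

Answer: 0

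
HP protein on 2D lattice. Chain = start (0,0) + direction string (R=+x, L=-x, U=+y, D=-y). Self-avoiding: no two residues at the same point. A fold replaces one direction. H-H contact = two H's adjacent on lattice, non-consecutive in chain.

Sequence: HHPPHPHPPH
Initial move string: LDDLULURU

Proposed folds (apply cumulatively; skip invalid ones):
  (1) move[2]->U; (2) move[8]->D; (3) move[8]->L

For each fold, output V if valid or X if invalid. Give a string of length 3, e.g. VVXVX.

Answer: XXX

Derivation:
Initial: LDDLULURU -> [(0, 0), (-1, 0), (-1, -1), (-1, -2), (-2, -2), (-2, -1), (-3, -1), (-3, 0), (-2, 0), (-2, 1)]
Fold 1: move[2]->U => LDULULURU INVALID (collision), skipped
Fold 2: move[8]->D => LDDLULURD INVALID (collision), skipped
Fold 3: move[8]->L => LDDLULURL INVALID (collision), skipped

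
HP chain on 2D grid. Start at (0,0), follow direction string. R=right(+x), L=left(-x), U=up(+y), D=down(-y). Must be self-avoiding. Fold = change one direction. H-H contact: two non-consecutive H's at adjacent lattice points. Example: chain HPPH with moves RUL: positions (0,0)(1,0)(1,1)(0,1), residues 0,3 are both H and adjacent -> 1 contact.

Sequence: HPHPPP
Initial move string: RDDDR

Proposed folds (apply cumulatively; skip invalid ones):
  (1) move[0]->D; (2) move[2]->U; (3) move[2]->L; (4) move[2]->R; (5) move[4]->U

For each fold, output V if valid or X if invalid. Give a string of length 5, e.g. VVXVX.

Answer: VXVVX

Derivation:
Initial: RDDDR -> [(0, 0), (1, 0), (1, -1), (1, -2), (1, -3), (2, -3)]
Fold 1: move[0]->D => DDDDR VALID
Fold 2: move[2]->U => DDUDR INVALID (collision), skipped
Fold 3: move[2]->L => DDLDR VALID
Fold 4: move[2]->R => DDRDR VALID
Fold 5: move[4]->U => DDRDU INVALID (collision), skipped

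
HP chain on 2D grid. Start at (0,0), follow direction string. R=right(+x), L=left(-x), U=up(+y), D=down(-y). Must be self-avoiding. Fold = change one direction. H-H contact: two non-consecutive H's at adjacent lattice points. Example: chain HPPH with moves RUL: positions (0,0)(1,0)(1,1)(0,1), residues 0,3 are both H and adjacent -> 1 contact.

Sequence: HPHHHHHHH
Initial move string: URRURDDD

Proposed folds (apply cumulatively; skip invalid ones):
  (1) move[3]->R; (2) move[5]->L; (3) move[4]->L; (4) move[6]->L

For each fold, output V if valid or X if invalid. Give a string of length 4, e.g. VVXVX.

Answer: VXXV

Derivation:
Initial: URRURDDD -> [(0, 0), (0, 1), (1, 1), (2, 1), (2, 2), (3, 2), (3, 1), (3, 0), (3, -1)]
Fold 1: move[3]->R => URRRRDDD VALID
Fold 2: move[5]->L => URRRRLDD INVALID (collision), skipped
Fold 3: move[4]->L => URRRLDDD INVALID (collision), skipped
Fold 4: move[6]->L => URRRRDLD VALID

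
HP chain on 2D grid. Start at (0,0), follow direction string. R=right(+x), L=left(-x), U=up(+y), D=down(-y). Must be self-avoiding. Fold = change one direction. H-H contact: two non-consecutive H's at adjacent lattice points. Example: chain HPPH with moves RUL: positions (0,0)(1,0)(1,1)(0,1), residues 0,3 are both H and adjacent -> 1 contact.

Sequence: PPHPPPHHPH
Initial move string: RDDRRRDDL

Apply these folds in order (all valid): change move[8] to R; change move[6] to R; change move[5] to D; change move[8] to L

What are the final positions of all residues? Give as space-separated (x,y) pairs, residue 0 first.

Initial moves: RDDRRRDDL
Fold: move[8]->R => RDDRRRDDR (positions: [(0, 0), (1, 0), (1, -1), (1, -2), (2, -2), (3, -2), (4, -2), (4, -3), (4, -4), (5, -4)])
Fold: move[6]->R => RDDRRRRDR (positions: [(0, 0), (1, 0), (1, -1), (1, -2), (2, -2), (3, -2), (4, -2), (5, -2), (5, -3), (6, -3)])
Fold: move[5]->D => RDDRRDRDR (positions: [(0, 0), (1, 0), (1, -1), (1, -2), (2, -2), (3, -2), (3, -3), (4, -3), (4, -4), (5, -4)])
Fold: move[8]->L => RDDRRDRDL (positions: [(0, 0), (1, 0), (1, -1), (1, -2), (2, -2), (3, -2), (3, -3), (4, -3), (4, -4), (3, -4)])

Answer: (0,0) (1,0) (1,-1) (1,-2) (2,-2) (3,-2) (3,-3) (4,-3) (4,-4) (3,-4)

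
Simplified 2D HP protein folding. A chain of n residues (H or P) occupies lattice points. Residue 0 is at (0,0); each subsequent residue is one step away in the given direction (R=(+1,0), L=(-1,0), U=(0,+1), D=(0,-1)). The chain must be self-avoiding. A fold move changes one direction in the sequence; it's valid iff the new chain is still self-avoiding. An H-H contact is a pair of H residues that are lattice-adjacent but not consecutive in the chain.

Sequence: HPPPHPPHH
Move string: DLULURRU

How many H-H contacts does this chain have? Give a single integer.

Positions: [(0, 0), (0, -1), (-1, -1), (-1, 0), (-2, 0), (-2, 1), (-1, 1), (0, 1), (0, 2)]
H-H contact: residue 0 @(0,0) - residue 7 @(0, 1)

Answer: 1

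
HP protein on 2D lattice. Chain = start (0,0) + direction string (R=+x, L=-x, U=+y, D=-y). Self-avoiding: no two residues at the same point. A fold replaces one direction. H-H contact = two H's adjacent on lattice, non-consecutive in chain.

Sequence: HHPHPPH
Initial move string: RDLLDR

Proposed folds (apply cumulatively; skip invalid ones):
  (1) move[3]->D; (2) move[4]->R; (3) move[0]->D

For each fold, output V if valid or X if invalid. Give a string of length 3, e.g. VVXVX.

Initial: RDLLDR -> [(0, 0), (1, 0), (1, -1), (0, -1), (-1, -1), (-1, -2), (0, -2)]
Fold 1: move[3]->D => RDLDDR VALID
Fold 2: move[4]->R => RDLDRR VALID
Fold 3: move[0]->D => DDLDRR VALID

Answer: VVV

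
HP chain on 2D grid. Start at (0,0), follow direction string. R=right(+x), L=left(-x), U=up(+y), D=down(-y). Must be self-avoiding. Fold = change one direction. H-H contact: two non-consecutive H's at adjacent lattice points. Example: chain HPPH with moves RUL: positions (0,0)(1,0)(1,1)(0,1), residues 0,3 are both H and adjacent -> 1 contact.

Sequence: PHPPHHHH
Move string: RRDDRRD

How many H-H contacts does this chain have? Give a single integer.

Positions: [(0, 0), (1, 0), (2, 0), (2, -1), (2, -2), (3, -2), (4, -2), (4, -3)]
No H-H contacts found.

Answer: 0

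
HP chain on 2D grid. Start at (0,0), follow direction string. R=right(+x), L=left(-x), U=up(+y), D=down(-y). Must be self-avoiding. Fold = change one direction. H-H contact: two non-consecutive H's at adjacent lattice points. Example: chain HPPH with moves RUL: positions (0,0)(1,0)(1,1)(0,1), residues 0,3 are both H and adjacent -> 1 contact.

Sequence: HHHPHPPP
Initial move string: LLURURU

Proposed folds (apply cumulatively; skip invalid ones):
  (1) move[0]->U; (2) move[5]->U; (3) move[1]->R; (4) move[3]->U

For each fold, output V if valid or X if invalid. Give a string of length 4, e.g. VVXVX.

Answer: VVVV

Derivation:
Initial: LLURURU -> [(0, 0), (-1, 0), (-2, 0), (-2, 1), (-1, 1), (-1, 2), (0, 2), (0, 3)]
Fold 1: move[0]->U => ULURURU VALID
Fold 2: move[5]->U => ULURUUU VALID
Fold 3: move[1]->R => URURUUU VALID
Fold 4: move[3]->U => URUUUUU VALID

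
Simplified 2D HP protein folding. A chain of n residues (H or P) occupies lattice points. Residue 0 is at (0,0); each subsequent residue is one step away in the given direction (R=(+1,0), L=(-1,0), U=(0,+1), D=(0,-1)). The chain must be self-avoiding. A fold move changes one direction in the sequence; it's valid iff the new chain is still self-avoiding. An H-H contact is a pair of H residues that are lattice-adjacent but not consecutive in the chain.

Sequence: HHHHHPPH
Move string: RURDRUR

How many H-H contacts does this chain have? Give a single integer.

Answer: 1

Derivation:
Positions: [(0, 0), (1, 0), (1, 1), (2, 1), (2, 0), (3, 0), (3, 1), (4, 1)]
H-H contact: residue 1 @(1,0) - residue 4 @(2, 0)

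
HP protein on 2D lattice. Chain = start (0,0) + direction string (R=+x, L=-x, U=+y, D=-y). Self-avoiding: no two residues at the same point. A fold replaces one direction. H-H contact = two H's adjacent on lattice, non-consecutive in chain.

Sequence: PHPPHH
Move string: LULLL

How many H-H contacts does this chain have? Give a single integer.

Answer: 0

Derivation:
Positions: [(0, 0), (-1, 0), (-1, 1), (-2, 1), (-3, 1), (-4, 1)]
No H-H contacts found.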